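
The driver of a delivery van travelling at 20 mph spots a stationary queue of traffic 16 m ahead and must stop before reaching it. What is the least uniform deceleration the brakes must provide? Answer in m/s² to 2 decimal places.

Required deceleration ≈ 2.50 m/s²

20 mph × 0.44704 = 8.9408 m/s.
v² = 2a·d ⇒ a = v²/(2d) = 8.9408² / (2 × 16.000) = 79.938 / 32.000 = 2.4981 m/s².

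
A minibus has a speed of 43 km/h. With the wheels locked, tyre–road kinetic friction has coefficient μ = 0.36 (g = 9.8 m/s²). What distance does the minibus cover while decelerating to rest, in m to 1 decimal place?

Braking distance ≈ 20.2 m

43 km/h ÷ 3.6 = 11.9444 m/s.
a = μg = 0.36 × 9.8 = 3.528 m/s².
Braking distance = v²/(2a) = 11.9444² / (2 × 3.528) = 142.669 / 7.056 = 20.220 m.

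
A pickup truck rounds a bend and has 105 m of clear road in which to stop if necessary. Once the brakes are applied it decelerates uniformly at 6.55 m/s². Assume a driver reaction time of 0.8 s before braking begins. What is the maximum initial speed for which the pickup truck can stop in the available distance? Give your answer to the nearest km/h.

Maximum speed ≈ 116 km/h

Stopping distance: v·t_r + v²/(2a) = 105 with t_r = 0.8 s and a = 6.550 m/s².
So v² + 10.480 v − 1375.50 = 0.
Positive root: v = −a·t_r + √((a·t_r)² + 2a·d) = −5.240 + √(27.458 + 1375.50) = 32.2161 m/s.
32.2161 m/s × 3.6 = 115.978 km/h.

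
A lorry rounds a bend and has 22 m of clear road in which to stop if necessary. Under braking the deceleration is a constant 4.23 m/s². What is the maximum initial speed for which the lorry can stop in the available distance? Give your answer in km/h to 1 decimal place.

Maximum speed ≈ 49.1 km/h

v²/(2a) = d ⇒ v = √(2 × 4.230 × 22) = √186.12 = 13.6426 m/s.
13.6426 m/s × 3.6 = 49.113 km/h.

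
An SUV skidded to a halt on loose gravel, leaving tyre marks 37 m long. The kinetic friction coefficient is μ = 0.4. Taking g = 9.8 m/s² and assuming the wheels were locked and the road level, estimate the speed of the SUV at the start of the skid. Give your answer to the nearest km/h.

Initial speed ≈ 61 km/h

Deceleration a = μg = 0.4 × 9.8 = 3.920 m/s².
v = √(2a·d) = √(2 × 3.920 × 37) = √290.080 = 17.0317 m/s.
= 17.0317 × 3.6 = 61.314 km/h.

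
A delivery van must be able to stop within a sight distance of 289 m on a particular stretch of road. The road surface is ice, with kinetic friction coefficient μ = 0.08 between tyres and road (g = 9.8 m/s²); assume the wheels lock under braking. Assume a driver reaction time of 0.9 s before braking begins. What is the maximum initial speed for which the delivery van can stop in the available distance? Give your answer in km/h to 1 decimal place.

a = μg = 0.08 × 9.8 = 0.784 m/s².
Stopping distance: v·t_r + v²/(2a) = 289 with t_r = 0.9 s and a = 0.784 m/s².
So v² + 1.411 v − 453.15 = 0.
Positive root: v = −a·t_r + √((a·t_r)² + 2a·d) = −0.706 + √(0.498 + 453.15) = 20.5930 m/s.
20.5930 m/s × 3.6 = 74.135 km/h.

Maximum speed ≈ 74.1 km/h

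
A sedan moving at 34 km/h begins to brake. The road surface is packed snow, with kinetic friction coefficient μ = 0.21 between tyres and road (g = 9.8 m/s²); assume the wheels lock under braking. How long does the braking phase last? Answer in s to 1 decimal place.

34 km/h ÷ 3.6 = 9.4444 m/s.
a = μg = 0.21 × 9.8 = 2.058 m/s².
Braking time = v/a = 9.4444 / 2.058 = 4.589 s.

Braking time ≈ 4.6 s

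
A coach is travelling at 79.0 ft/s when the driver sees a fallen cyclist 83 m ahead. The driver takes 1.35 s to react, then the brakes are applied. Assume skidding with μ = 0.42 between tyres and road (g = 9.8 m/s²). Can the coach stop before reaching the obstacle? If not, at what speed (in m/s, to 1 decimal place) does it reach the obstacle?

No — it strikes the obstacle at 12.8 m/s

79 ft/s × 0.3048 = 24.0792 m/s.
a = μg = 0.42 × 9.8 = 4.116 m/s².
Reaction distance = 24.0792 × 1.35 = 32.507 m.
Braking distance needed to stop: v²/(2a) = 579.808 / 8.232 = 70.433 m, so total needed = 32.507 + 70.433 = 102.940 m > 83 m — it cannot stop.
Distance remaining when braking begins: 83 − 32.507 = 50.493 m.
v² = v₀² − 2a·d = 579.808 − 2 × 4.116 × 50.493 = 164.150 m²/s².
v = √164.150 = 12.812 m/s.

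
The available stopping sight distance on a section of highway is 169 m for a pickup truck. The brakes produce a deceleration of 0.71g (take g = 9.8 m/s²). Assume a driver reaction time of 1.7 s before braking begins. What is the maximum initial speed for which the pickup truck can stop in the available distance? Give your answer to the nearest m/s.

a = 0.71 × 9.8 = 6.958 m/s².
Stopping distance: v·t_r + v²/(2a) = 169 with t_r = 1.7 s and a = 6.958 m/s².
So v² + 23.657 v − 2351.80 = 0.
Positive root: v = −a·t_r + √((a·t_r)² + 2a·d) = −11.829 + √(139.925 + 2351.80) = 38.0882 m/s.

Maximum speed ≈ 38 m/s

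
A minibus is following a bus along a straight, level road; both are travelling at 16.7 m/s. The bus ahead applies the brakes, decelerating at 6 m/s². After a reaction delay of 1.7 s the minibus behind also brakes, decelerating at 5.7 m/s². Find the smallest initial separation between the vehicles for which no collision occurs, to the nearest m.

Leader travels v²/(2a_L) = 278.890 / 12.000 = 23.241 m before stopping.
Follower covers v·t_r = 16.7000 × 1.7 = 28.390 m while reacting, then v²/(2a_F) = 278.890 / 11.400 = 24.464 m while braking, for a total of 28.390 + 24.464 = 52.854 m.
Since a_F ≤ a_L and the follower starts braking later, the follower is never slower than the leader, so the closest approach is when both have stopped.
Minimum gap = 52.854 − 23.241 = 29.613 m.

Minimum gap ≈ 30 m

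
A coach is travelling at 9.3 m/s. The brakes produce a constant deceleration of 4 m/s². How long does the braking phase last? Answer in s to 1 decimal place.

Braking time ≈ 2.3 s

Braking time = v/a = 9.3000 / 4.000 = 2.325 s.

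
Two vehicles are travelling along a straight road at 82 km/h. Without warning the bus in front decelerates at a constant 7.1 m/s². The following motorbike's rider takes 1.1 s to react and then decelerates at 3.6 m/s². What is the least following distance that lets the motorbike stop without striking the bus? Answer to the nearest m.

Minimum gap ≈ 61 m

82 km/h ÷ 3.6 = 22.7778 m/s.
Leader travels v²/(2a_L) = 518.828 / 14.200 = 36.537 m before stopping.
Follower covers v·t_r = 22.7778 × 1.1 = 25.056 m while reacting, then v²/(2a_F) = 518.828 / 7.200 = 72.059 m while braking, for a total of 25.056 + 72.059 = 97.115 m.
Since a_F ≤ a_L and the follower starts braking later, the follower is never slower than the leader, so the closest approach is when both have stopped.
Minimum gap = 97.115 − 36.537 = 60.578 m.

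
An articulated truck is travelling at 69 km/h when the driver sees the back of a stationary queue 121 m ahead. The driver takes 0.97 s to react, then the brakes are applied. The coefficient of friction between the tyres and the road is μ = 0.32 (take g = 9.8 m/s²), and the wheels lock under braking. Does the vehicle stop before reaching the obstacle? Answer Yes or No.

69 km/h ÷ 3.6 = 19.1667 m/s.
a = μg = 0.32 × 9.8 = 3.136 m/s².
Reaction distance = 19.1667 × 0.97 = 18.592 m.
Braking distance = v²/(2a) = 367.362 / 6.272 = 58.572 m.
Total stopping distance = 18.592 + 58.572 = 77.164 m, vs 121 m available — it stops with 121 − 77.164 = 43.836 m to spare.

Yes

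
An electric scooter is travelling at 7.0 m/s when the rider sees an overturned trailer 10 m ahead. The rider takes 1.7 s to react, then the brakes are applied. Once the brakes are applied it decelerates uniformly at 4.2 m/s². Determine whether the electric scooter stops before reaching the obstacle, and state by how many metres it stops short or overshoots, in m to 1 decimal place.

Reaction distance = 7.0000 × 1.7 = 11.900 m.
Braking distance = v²/(2a) = 49.000 / 8.400 = 5.833 m.
Total stopping distance = 11.900 + 5.833 = 17.733 m, vs 10 m available — it cannot stop in time and overshoots by 17.733 − 10 = 7.733 m.

No — it overshoots by 7.7 m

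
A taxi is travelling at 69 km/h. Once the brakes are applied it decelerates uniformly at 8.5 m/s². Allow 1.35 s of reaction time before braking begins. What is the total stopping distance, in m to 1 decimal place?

Total stopping distance ≈ 47.5 m

69 km/h ÷ 3.6 = 19.1667 m/s.
Reaction distance = v·t_r = 19.1667 × 1.35 = 25.875 m.
Braking distance = v²/(2a) = 19.1667² / (2 × 8.500) = 367.362 / 17.000 = 21.610 m.
Total = 25.875 + 21.610 = 47.485 m.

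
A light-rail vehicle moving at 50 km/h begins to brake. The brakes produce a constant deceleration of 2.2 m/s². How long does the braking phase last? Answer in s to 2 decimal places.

Braking time ≈ 6.31 s

50 km/h ÷ 3.6 = 13.8889 m/s.
Braking time = v/a = 13.8889 / 2.200 = 6.313 s.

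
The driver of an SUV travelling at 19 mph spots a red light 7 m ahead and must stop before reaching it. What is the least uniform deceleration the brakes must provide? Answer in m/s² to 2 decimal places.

19 mph × 0.44704 = 8.4938 m/s.
v² = 2a·d ⇒ a = v²/(2d) = 8.4938² / (2 × 7.000) = 72.145 / 14.000 = 5.1532 m/s².

Required deceleration ≈ 5.15 m/s²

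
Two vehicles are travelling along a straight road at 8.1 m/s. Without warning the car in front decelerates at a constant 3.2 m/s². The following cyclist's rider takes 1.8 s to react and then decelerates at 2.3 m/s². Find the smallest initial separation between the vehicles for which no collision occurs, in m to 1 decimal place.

Leader travels v²/(2a_L) = 65.610 / 6.400 = 10.252 m before stopping.
Follower covers v·t_r = 8.1000 × 1.8 = 14.580 m while reacting, then v²/(2a_F) = 65.610 / 4.600 = 14.263 m while braking, for a total of 14.580 + 14.263 = 28.843 m.
Since a_F ≤ a_L and the follower starts braking later, the follower is never slower than the leader, so the closest approach is when both have stopped.
Minimum gap = 28.843 − 10.252 = 18.591 m.

Minimum gap ≈ 18.6 m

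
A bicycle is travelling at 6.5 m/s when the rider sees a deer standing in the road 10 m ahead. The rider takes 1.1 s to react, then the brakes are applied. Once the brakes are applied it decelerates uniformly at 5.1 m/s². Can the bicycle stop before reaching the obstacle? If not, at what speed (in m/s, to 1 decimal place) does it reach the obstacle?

Reaction distance = 6.5000 × 1.1 = 7.150 m.
Braking distance needed to stop: v²/(2a) = 42.250 / 10.200 = 4.142 m, so total needed = 7.150 + 4.142 = 11.292 m > 10 m — it cannot stop.
Distance remaining when braking begins: 10 − 7.150 = 2.850 m.
v² = v₀² − 2a·d = 42.250 − 2 × 5.100 × 2.850 = 13.180 m²/s².
v = √13.180 = 3.630 m/s.

No — it strikes the obstacle at 3.6 m/s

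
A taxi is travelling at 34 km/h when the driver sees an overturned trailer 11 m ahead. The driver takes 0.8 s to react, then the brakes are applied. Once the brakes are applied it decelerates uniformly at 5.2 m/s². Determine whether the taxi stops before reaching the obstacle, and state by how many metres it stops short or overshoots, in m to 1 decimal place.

34 km/h ÷ 3.6 = 9.4444 m/s.
Reaction distance = 9.4444 × 0.8 = 7.556 m.
Braking distance = v²/(2a) = 89.197 / 10.400 = 8.577 m.
Total stopping distance = 7.556 + 8.577 = 16.133 m, vs 11 m available — it cannot stop in time and overshoots by 16.133 − 11 = 5.133 m.

No — it overshoots by 5.1 m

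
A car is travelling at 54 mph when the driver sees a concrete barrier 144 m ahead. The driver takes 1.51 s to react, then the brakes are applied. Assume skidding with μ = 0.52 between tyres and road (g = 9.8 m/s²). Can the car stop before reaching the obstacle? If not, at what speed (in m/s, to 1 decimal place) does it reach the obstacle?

Yes — it stops about 50.4 m short of the obstacle, so it never reaches it

54 mph × 0.44704 = 24.1402 m/s.
a = μg = 0.52 × 9.8 = 5.096 m/s².
Reaction distance = 24.1402 × 1.51 = 36.452 m.
Braking distance = v²/(2a) = 582.749 / 10.192 = 57.177 m.
Total stopping distance = 36.452 + 57.177 = 93.629 m, vs 144 m available — it stops with 144 − 93.629 = 50.371 m to spare.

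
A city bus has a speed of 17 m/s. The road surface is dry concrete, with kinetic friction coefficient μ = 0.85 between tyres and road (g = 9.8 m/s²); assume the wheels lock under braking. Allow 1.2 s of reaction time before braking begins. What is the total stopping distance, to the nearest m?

Total stopping distance ≈ 38 m

a = μg = 0.85 × 9.8 = 8.330 m/s².
Reaction distance = v·t_r = 17.0000 × 1.2 = 20.400 m.
Braking distance = v²/(2a) = 17.0000² / (2 × 8.330) = 289.000 / 16.660 = 17.347 m.
Total = 20.400 + 17.347 = 37.747 m.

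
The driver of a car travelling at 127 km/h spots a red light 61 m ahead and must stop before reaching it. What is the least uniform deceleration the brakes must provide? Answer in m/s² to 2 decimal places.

127 km/h ÷ 3.6 = 35.2778 m/s.
v² = 2a·d ⇒ a = v²/(2d) = 35.2778² / (2 × 61.000) = 1244.523 / 122.000 = 10.2010 m/s².

Required deceleration ≈ 10.20 m/s²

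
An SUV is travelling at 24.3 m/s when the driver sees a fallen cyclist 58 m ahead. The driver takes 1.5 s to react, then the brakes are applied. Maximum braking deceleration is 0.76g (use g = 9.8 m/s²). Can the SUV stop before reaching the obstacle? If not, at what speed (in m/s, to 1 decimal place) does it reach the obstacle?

a = 0.76 × 9.8 = 7.448 m/s².
Reaction distance = 24.3000 × 1.5 = 36.450 m.
Braking distance needed to stop: v²/(2a) = 590.490 / 14.896 = 39.641 m, so total needed = 36.450 + 39.641 = 76.091 m > 58 m — it cannot stop.
Distance remaining when braking begins: 58 − 36.450 = 21.550 m.
v² = v₀² − 2a·d = 590.490 − 2 × 7.448 × 21.550 = 269.481 m²/s².
v = √269.481 = 16.416 m/s.

No — it strikes the obstacle at 16.4 m/s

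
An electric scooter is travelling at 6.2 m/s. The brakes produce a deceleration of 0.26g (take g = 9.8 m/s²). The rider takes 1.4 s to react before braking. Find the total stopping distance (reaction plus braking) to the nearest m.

Total stopping distance ≈ 16 m

a = 0.26 × 9.8 = 2.548 m/s².
Reaction distance = v·t_r = 6.2000 × 1.4 = 8.680 m.
Braking distance = v²/(2a) = 6.2000² / (2 × 2.548) = 38.440 / 5.096 = 7.543 m.
Total = 8.680 + 7.543 = 16.223 m.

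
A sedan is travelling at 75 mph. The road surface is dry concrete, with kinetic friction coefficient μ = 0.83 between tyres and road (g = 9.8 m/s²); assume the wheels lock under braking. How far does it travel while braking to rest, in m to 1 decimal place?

75 mph × 0.44704 = 33.5280 m/s.
a = μg = 0.83 × 9.8 = 8.134 m/s².
Braking distance = v²/(2a) = 33.5280² / (2 × 8.134) = 1124.127 / 16.268 = 69.101 m.

Braking distance ≈ 69.1 m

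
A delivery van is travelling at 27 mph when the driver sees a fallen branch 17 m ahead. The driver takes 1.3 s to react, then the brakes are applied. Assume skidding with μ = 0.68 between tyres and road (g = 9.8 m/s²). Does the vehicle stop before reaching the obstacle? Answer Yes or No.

27 mph × 0.44704 = 12.0701 m/s.
a = μg = 0.68 × 9.8 = 6.664 m/s².
Reaction distance = 12.0701 × 1.3 = 15.691 m.
Braking distance = v²/(2a) = 145.687 / 13.328 = 10.931 m.
Total stopping distance = 15.691 + 10.931 = 26.622 m, vs 17 m available — it cannot stop in time and overshoots by 26.622 − 17 = 9.622 m.

No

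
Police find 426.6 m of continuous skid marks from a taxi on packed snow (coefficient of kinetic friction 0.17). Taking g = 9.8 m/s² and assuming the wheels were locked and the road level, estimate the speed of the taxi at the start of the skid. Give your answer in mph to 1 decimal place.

Deceleration a = μg = 0.17 × 9.8 = 1.666 m/s².
v = √(2a·d) = √(2 × 1.666 × 426.6) = √1421.431 = 37.7019 m/s.
= 37.7019 ÷ 0.44704 = 84.337 mph.

Initial speed ≈ 84.3 mph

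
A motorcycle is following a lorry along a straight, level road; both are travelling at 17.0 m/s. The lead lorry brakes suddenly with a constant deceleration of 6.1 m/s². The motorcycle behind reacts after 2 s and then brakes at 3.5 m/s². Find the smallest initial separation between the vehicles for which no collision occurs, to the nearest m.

Leader travels v²/(2a_L) = 289.000 / 12.200 = 23.689 m before stopping.
Follower covers v·t_r = 17.0000 × 2 = 34.000 m while reacting, then v²/(2a_F) = 289.000 / 7.000 = 41.286 m while braking, for a total of 34.000 + 41.286 = 75.286 m.
Since a_F ≤ a_L and the follower starts braking later, the follower is never slower than the leader, so the closest approach is when both have stopped.
Minimum gap = 75.286 − 23.689 = 51.597 m.

Minimum gap ≈ 52 m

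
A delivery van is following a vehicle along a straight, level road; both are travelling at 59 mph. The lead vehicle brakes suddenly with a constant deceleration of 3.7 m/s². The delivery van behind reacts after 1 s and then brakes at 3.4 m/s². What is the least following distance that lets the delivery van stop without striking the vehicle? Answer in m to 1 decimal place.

Minimum gap ≈ 34.7 m

59 mph × 0.44704 = 26.3754 m/s.
Leader travels v²/(2a_L) = 695.662 / 7.400 = 94.008 m before stopping.
Follower covers v·t_r = 26.3754 × 1 = 26.375 m while reacting, then v²/(2a_F) = 695.662 / 6.800 = 102.303 m while braking, for a total of 26.375 + 102.303 = 128.678 m.
Since a_F ≤ a_L and the follower starts braking later, the follower is never slower than the leader, so the closest approach is when both have stopped.
Minimum gap = 128.678 − 94.008 = 34.670 m.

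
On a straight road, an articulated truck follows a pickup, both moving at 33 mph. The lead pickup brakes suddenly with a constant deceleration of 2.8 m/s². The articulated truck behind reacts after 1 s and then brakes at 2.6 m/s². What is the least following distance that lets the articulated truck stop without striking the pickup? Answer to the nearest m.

Minimum gap ≈ 18 m

33 mph × 0.44704 = 14.7523 m/s.
Leader travels v²/(2a_L) = 217.630 / 5.600 = 38.863 m before stopping.
Follower covers v·t_r = 14.7523 × 1 = 14.752 m while reacting, then v²/(2a_F) = 217.630 / 5.200 = 41.852 m while braking, for a total of 14.752 + 41.852 = 56.604 m.
Since a_F ≤ a_L and the follower starts braking later, the follower is never slower than the leader, so the closest approach is when both have stopped.
Minimum gap = 56.604 − 38.863 = 17.741 m.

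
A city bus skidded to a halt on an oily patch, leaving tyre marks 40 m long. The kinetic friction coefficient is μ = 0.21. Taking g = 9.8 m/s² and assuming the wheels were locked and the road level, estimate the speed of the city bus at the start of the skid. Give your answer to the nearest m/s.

Deceleration a = μg = 0.21 × 9.8 = 2.058 m/s².
v = √(2a·d) = √(2 × 2.058 × 40) = √164.640 = 12.8312 m/s.

Initial speed ≈ 13 m/s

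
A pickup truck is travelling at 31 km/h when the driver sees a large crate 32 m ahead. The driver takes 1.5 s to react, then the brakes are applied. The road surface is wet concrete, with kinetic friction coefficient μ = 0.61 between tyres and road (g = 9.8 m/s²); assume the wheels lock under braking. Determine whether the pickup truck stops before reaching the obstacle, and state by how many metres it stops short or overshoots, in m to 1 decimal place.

Yes — it stops 12.9 m short of the obstacle

31 km/h ÷ 3.6 = 8.6111 m/s.
a = μg = 0.61 × 9.8 = 5.978 m/s².
Reaction distance = 8.6111 × 1.5 = 12.917 m.
Braking distance = v²/(2a) = 74.151 / 11.956 = 6.202 m.
Total stopping distance = 12.917 + 6.202 = 19.119 m, vs 32 m available — it stops with 32 − 19.119 = 12.881 m to spare.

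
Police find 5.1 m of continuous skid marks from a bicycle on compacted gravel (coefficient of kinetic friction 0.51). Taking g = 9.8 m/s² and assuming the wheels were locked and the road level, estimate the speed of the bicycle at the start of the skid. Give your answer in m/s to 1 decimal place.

Deceleration a = μg = 0.51 × 9.8 = 4.998 m/s².
v = √(2a·d) = √(2 × 4.998 × 5.1) = √50.980 = 7.1400 m/s.

Initial speed ≈ 7.1 m/s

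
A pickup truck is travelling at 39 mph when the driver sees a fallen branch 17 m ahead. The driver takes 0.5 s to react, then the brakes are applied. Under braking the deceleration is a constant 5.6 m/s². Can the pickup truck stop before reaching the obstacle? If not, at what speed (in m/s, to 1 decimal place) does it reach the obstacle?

39 mph × 0.44704 = 17.4346 m/s.
Reaction distance = 17.4346 × 0.5 = 8.717 m.
Braking distance needed to stop: v²/(2a) = 303.965 / 11.200 = 27.140 m, so total needed = 8.717 + 27.140 = 35.857 m > 17 m — it cannot stop.
Distance remaining when braking begins: 17 − 8.717 = 8.283 m.
v² = v₀² − 2a·d = 303.965 − 2 × 5.600 × 8.283 = 211.195 m²/s².
v = √211.195 = 14.533 m/s.

No — it strikes the obstacle at 14.5 m/s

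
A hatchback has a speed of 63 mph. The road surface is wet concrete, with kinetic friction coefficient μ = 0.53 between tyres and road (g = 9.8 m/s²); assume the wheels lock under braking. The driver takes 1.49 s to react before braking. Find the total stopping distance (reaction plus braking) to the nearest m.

Total stopping distance ≈ 118 m

63 mph × 0.44704 = 28.1635 m/s.
a = μg = 0.53 × 9.8 = 5.194 m/s².
Reaction distance = v·t_r = 28.1635 × 1.49 = 41.964 m.
Braking distance = v²/(2a) = 28.1635² / (2 × 5.194) = 793.183 / 10.388 = 76.356 m.
Total = 41.964 + 76.356 = 118.320 m.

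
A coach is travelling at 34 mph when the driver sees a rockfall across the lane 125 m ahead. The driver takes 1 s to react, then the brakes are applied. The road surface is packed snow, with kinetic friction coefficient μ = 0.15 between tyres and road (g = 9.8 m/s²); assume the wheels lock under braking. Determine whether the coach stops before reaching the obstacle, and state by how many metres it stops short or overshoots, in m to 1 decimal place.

34 mph × 0.44704 = 15.1994 m/s.
a = μg = 0.15 × 9.8 = 1.470 m/s².
Reaction distance = 15.1994 × 1 = 15.199 m.
Braking distance = v²/(2a) = 231.022 / 2.940 = 78.579 m.
Total stopping distance = 15.199 + 78.579 = 93.778 m, vs 125 m available — it stops with 125 − 93.778 = 31.222 m to spare.

Yes — it stops 31.2 m short of the obstacle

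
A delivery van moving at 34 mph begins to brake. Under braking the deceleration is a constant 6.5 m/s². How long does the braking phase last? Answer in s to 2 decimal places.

Braking time ≈ 2.34 s

34 mph × 0.44704 = 15.1994 m/s.
Braking time = v/a = 15.1994 / 6.500 = 2.338 s.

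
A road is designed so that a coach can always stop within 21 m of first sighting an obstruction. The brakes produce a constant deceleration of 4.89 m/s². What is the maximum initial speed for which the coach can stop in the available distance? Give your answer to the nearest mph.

v²/(2a) = d ⇒ v = √(2 × 4.890 × 21) = √205.38 = 14.3311 m/s.
14.3311 m/s ÷ 0.44704 = 32.058 mph.

Maximum speed ≈ 32 mph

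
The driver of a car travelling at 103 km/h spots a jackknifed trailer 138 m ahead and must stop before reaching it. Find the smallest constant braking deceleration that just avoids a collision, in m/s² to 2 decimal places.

Required deceleration ≈ 2.97 m/s²

103 km/h ÷ 3.6 = 28.6111 m/s.
v² = 2a·d ⇒ a = v²/(2d) = 28.6111² / (2 × 138.000) = 818.595 / 276.000 = 2.9659 m/s².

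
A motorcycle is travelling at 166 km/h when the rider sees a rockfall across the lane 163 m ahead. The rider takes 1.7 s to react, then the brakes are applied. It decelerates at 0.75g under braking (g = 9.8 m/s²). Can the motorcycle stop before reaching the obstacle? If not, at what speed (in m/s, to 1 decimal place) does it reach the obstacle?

No — it strikes the obstacle at 29.7 m/s

166 km/h ÷ 3.6 = 46.1111 m/s.
a = 0.75 × 9.8 = 7.350 m/s².
Reaction distance = 46.1111 × 1.7 = 78.389 m.
Braking distance needed to stop: v²/(2a) = 2126.234 / 14.700 = 144.642 m, so total needed = 78.389 + 144.642 = 223.031 m > 163 m — it cannot stop.
Distance remaining when braking begins: 163 − 78.389 = 84.611 m.
v² = v₀² − 2a·d = 2126.234 − 2 × 7.350 × 84.611 = 882.452 m²/s².
v = √882.452 = 29.706 m/s.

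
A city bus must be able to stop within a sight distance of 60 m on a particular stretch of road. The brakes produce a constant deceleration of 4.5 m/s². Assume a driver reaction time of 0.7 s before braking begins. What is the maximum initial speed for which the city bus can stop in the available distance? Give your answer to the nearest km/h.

Stopping distance: v·t_r + v²/(2a) = 60 with t_r = 0.7 s and a = 4.500 m/s².
So v² + 6.300 v − 540.00 = 0.
Positive root: v = −a·t_r + √((a·t_r)² + 2a·d) = −3.150 + √(9.922 + 540.00) = 20.3004 m/s.
20.3004 m/s × 3.6 = 73.081 km/h.

Maximum speed ≈ 73 km/h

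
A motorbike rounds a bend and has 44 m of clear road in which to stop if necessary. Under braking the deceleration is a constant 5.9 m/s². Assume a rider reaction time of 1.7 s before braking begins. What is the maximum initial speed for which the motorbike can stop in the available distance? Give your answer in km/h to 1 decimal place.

Maximum speed ≈ 53.5 km/h

Stopping distance: v·t_r + v²/(2a) = 44 with t_r = 1.7 s and a = 5.900 m/s².
So v² + 20.060 v − 519.20 = 0.
Positive root: v = −a·t_r + √((a·t_r)² + 2a·d) = −10.030 + √(100.601 + 519.20) = 14.8658 m/s.
14.8658 m/s × 3.6 = 53.517 km/h.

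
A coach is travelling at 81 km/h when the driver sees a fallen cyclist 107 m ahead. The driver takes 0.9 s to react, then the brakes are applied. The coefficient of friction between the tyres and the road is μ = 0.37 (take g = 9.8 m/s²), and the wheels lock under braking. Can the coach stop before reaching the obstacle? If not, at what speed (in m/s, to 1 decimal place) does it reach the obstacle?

Yes — it stops about 16.9 m short of the obstacle, so it never reaches it

81 km/h ÷ 3.6 = 22.5000 m/s.
a = μg = 0.37 × 9.8 = 3.626 m/s².
Reaction distance = 22.5000 × 0.9 = 20.250 m.
Braking distance = v²/(2a) = 506.250 / 7.252 = 69.808 m.
Total stopping distance = 20.250 + 69.808 = 90.058 m, vs 107 m available — it stops with 107 − 90.058 = 16.942 m to spare.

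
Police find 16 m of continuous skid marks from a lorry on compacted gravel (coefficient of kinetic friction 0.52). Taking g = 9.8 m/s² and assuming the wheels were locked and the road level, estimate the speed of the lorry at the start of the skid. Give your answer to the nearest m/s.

Deceleration a = μg = 0.52 × 9.8 = 5.096 m/s².
v = √(2a·d) = √(2 × 5.096 × 16) = √163.072 = 12.7700 m/s.

Initial speed ≈ 13 m/s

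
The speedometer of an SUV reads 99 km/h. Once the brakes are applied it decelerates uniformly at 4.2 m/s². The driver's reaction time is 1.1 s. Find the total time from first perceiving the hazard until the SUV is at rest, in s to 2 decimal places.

99 km/h ÷ 3.6 = 27.5000 m/s.
Braking time = v/a = 27.5000 / 4.200 = 6.548 s.
Total = 1.1 + 6.548 = 7.648 s.

Total time ≈ 7.65 s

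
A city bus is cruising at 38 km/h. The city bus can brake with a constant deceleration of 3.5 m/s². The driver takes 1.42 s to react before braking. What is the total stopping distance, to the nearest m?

Total stopping distance ≈ 31 m

38 km/h ÷ 3.6 = 10.5556 m/s.
Reaction distance = v·t_r = 10.5556 × 1.42 = 14.989 m.
Braking distance = v²/(2a) = 10.5556² / (2 × 3.500) = 111.421 / 7.000 = 15.917 m.
Total = 14.989 + 15.917 = 30.906 m.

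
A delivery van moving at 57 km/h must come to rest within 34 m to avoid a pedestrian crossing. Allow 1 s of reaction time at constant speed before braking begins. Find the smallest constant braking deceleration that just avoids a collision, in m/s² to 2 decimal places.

57 km/h ÷ 3.6 = 15.8333 m/s.
Distance covered during reaction = 15.8333 × 1 = 15.833 m.
Distance available for braking: 34 − 15.833 = 18.167 m.
v² = 2a·d ⇒ a = v²/(2d) = 15.8333² / (2 × 18.167) = 250.693 / 36.334 = 6.8997 m/s².

Required deceleration ≈ 6.90 m/s²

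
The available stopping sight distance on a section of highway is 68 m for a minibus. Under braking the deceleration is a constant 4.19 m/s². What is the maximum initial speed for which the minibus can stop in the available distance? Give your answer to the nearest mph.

v²/(2a) = d ⇒ v = √(2 × 4.190 × 68) = √569.84 = 23.8713 m/s.
23.8713 m/s ÷ 0.44704 = 53.399 mph.

Maximum speed ≈ 53 mph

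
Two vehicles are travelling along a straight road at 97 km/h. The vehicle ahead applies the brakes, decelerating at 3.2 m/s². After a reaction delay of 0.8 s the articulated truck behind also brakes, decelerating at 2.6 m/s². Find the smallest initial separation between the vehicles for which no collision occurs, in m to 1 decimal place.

97 km/h ÷ 3.6 = 26.9444 m/s.
Leader travels v²/(2a_L) = 726.001 / 6.400 = 113.438 m before stopping.
Follower covers v·t_r = 26.9444 × 0.8 = 21.556 m while reacting, then v²/(2a_F) = 726.001 / 5.200 = 139.616 m while braking, for a total of 21.556 + 139.616 = 161.172 m.
Since a_F ≤ a_L and the follower starts braking later, the follower is never slower than the leader, so the closest approach is when both have stopped.
Minimum gap = 161.172 − 113.438 = 47.734 m.

Minimum gap ≈ 47.7 m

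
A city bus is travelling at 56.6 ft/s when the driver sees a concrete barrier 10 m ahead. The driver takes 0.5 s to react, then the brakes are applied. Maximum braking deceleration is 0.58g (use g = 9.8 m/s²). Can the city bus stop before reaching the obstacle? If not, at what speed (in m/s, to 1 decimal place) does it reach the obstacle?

No — it strikes the obstacle at 16.8 m/s

56.6 ft/s × 0.3048 = 17.2517 m/s.
a = 0.58 × 9.8 = 5.684 m/s².
Reaction distance = 17.2517 × 0.5 = 8.626 m.
Braking distance needed to stop: v²/(2a) = 297.621 / 11.368 = 26.181 m, so total needed = 8.626 + 26.181 = 34.807 m > 10 m — it cannot stop.
Distance remaining when braking begins: 10 − 8.626 = 1.374 m.
v² = v₀² − 2a·d = 297.621 − 2 × 5.684 × 1.374 = 282.001 m²/s².
v = √282.001 = 16.793 m/s.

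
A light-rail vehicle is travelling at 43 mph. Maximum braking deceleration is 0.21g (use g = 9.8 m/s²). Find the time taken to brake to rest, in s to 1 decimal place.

Braking time ≈ 9.3 s

43 mph × 0.44704 = 19.2227 m/s.
a = 0.21 × 9.8 = 2.058 m/s².
Braking time = v/a = 19.2227 / 2.058 = 9.340 s.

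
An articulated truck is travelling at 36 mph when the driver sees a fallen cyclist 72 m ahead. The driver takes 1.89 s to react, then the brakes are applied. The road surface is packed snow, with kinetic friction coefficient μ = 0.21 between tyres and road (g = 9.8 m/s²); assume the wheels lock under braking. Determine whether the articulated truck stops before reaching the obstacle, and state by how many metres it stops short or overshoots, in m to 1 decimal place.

36 mph × 0.44704 = 16.0934 m/s.
a = μg = 0.21 × 9.8 = 2.058 m/s².
Reaction distance = 16.0934 × 1.89 = 30.417 m.
Braking distance = v²/(2a) = 258.998 / 4.116 = 62.925 m.
Total stopping distance = 30.417 + 62.925 = 93.342 m, vs 72 m available — it cannot stop in time and overshoots by 93.342 − 72 = 21.342 m.

No — it overshoots by 21.3 m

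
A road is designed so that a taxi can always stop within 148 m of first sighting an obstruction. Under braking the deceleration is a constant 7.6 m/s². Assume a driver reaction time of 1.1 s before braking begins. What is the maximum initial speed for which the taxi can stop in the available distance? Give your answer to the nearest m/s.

Maximum speed ≈ 40 m/s

Stopping distance: v·t_r + v²/(2a) = 148 with t_r = 1.1 s and a = 7.600 m/s².
So v² + 16.720 v − 2249.60 = 0.
Positive root: v = −a·t_r + √((a·t_r)² + 2a·d) = −8.360 + √(69.890 + 2249.60) = 39.8011 m/s.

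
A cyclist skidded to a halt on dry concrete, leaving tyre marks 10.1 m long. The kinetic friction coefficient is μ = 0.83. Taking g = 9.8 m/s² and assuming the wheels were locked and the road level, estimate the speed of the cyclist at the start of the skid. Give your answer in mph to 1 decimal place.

Initial speed ≈ 28.7 mph

Deceleration a = μg = 0.83 × 9.8 = 8.134 m/s².
v = √(2a·d) = √(2 × 8.134 × 10.1) = √164.307 = 12.8182 m/s.
= 12.8182 ÷ 0.44704 = 28.673 mph.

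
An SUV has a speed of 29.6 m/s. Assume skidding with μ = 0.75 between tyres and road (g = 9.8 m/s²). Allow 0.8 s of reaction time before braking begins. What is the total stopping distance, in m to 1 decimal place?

a = μg = 0.75 × 9.8 = 7.350 m/s².
Reaction distance = v·t_r = 29.6000 × 0.8 = 23.680 m.
Braking distance = v²/(2a) = 29.6000² / (2 × 7.350) = 876.160 / 14.700 = 59.603 m.
Total = 23.680 + 59.603 = 83.283 m.

Total stopping distance ≈ 83.3 m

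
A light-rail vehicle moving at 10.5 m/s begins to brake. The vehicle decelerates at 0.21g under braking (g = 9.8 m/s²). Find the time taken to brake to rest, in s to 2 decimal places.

a = 0.21 × 9.8 = 2.058 m/s².
Braking time = v/a = 10.5000 / 2.058 = 5.102 s.

Braking time ≈ 5.10 s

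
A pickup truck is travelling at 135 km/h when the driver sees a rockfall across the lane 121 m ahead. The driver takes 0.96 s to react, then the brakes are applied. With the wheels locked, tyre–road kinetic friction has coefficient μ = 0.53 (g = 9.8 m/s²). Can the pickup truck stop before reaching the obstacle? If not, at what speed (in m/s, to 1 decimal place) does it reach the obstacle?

135 km/h ÷ 3.6 = 37.5000 m/s.
a = μg = 0.53 × 9.8 = 5.194 m/s².
Reaction distance = 37.5000 × 0.96 = 36.000 m.
Braking distance needed to stop: v²/(2a) = 1406.250 / 10.388 = 135.373 m, so total needed = 36.000 + 135.373 = 171.373 m > 121 m — it cannot stop.
Distance remaining when braking begins: 121 − 36.000 = 85.000 m.
v² = v₀² − 2a·d = 1406.250 − 2 × 5.194 × 85.000 = 523.270 m²/s².
v = √523.270 = 22.875 m/s.

No — it strikes the obstacle at 22.9 m/s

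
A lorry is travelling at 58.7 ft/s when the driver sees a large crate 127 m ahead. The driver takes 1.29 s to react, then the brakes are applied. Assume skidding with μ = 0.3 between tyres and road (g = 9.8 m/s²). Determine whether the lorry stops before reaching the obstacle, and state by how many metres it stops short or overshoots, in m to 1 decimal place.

58.7 ft/s × 0.3048 = 17.8918 m/s.
a = μg = 0.3 × 9.8 = 2.940 m/s².
Reaction distance = 17.8918 × 1.29 = 23.080 m.
Braking distance = v²/(2a) = 320.117 / 5.880 = 54.442 m.
Total stopping distance = 23.080 + 54.442 = 77.522 m, vs 127 m available — it stops with 127 − 77.522 = 49.478 m to spare.

Yes — it stops 49.5 m short of the obstacle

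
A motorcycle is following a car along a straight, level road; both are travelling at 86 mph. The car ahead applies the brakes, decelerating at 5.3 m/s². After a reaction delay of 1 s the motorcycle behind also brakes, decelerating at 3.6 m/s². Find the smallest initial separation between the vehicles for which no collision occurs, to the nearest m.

86 mph × 0.44704 = 38.4454 m/s.
Leader travels v²/(2a_L) = 1478.049 / 10.600 = 139.439 m before stopping.
Follower covers v·t_r = 38.4454 × 1 = 38.445 m while reacting, then v²/(2a_F) = 1478.049 / 7.200 = 205.285 m while braking, for a total of 38.445 + 205.285 = 243.730 m.
Since a_F ≤ a_L and the follower starts braking later, the follower is never slower than the leader, so the closest approach is when both have stopped.
Minimum gap = 243.730 − 139.439 = 104.291 m.

Minimum gap ≈ 104 m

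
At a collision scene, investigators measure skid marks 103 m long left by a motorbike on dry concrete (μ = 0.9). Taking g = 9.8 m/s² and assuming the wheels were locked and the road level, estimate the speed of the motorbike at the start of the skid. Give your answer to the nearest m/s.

Deceleration a = μg = 0.9 × 9.8 = 8.820 m/s².
v = √(2a·d) = √(2 × 8.820 × 103) = √1816.920 = 42.6253 m/s.

Initial speed ≈ 43 m/s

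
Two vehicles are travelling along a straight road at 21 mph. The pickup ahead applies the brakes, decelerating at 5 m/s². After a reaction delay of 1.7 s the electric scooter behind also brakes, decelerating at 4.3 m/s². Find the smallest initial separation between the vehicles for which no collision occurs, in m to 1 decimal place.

21 mph × 0.44704 = 9.3878 m/s.
Leader travels v²/(2a_L) = 88.131 / 10.000 = 8.813 m before stopping.
Follower covers v·t_r = 9.3878 × 1.7 = 15.959 m while reacting, then v²/(2a_F) = 88.131 / 8.600 = 10.248 m while braking, for a total of 15.959 + 10.248 = 26.207 m.
Since a_F ≤ a_L and the follower starts braking later, the follower is never slower than the leader, so the closest approach is when both have stopped.
Minimum gap = 26.207 − 8.813 = 17.394 m.

Minimum gap ≈ 17.4 m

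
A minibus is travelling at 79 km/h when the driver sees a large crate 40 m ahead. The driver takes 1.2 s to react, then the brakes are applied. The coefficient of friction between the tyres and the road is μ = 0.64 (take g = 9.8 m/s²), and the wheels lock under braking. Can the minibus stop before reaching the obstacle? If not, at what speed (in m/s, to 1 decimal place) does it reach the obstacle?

79 km/h ÷ 3.6 = 21.9444 m/s.
a = μg = 0.64 × 9.8 = 6.272 m/s².
Reaction distance = 21.9444 × 1.2 = 26.333 m.
Braking distance needed to stop: v²/(2a) = 481.557 / 12.544 = 38.389 m, so total needed = 26.333 + 38.389 = 64.722 m > 40 m — it cannot stop.
Distance remaining when braking begins: 40 − 26.333 = 13.667 m.
v² = v₀² − 2a·d = 481.557 − 2 × 6.272 × 13.667 = 310.118 m²/s².
v = √310.118 = 17.610 m/s.

No — it strikes the obstacle at 17.6 m/s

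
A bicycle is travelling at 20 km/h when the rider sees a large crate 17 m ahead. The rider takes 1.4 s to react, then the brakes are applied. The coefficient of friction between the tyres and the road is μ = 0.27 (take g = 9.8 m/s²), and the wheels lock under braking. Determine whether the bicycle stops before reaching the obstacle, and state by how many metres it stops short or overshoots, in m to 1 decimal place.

Yes — it stops 3.4 m short of the obstacle

20 km/h ÷ 3.6 = 5.5556 m/s.
a = μg = 0.27 × 9.8 = 2.646 m/s².
Reaction distance = 5.5556 × 1.4 = 7.778 m.
Braking distance = v²/(2a) = 30.865 / 5.292 = 5.832 m.
Total stopping distance = 7.778 + 5.832 = 13.610 m, vs 17 m available — it stops with 17 − 13.610 = 3.390 m to spare.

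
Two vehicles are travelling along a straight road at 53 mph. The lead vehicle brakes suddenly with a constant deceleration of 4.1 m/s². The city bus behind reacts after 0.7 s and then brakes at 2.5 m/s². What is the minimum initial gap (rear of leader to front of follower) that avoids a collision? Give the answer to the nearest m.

53 mph × 0.44704 = 23.6931 m/s.
Leader travels v²/(2a_L) = 561.363 / 8.200 = 68.459 m before stopping.
Follower covers v·t_r = 23.6931 × 0.7 = 16.585 m while reacting, then v²/(2a_F) = 561.363 / 5.000 = 112.273 m while braking, for a total of 16.585 + 112.273 = 128.858 m.
Since a_F ≤ a_L and the follower starts braking later, the follower is never slower than the leader, so the closest approach is when both have stopped.
Minimum gap = 128.858 − 68.459 = 60.399 m.

Minimum gap ≈ 60 m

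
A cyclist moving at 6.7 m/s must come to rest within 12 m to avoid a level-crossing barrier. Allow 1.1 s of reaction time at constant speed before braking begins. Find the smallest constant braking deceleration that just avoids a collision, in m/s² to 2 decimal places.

Distance covered during reaction = 6.7000 × 1.1 = 7.370 m.
Distance available for braking: 12 − 7.370 = 4.630 m.
v² = 2a·d ⇒ a = v²/(2d) = 6.7000² / (2 × 4.630) = 44.890 / 9.260 = 4.8477 m/s².

Required deceleration ≈ 4.85 m/s²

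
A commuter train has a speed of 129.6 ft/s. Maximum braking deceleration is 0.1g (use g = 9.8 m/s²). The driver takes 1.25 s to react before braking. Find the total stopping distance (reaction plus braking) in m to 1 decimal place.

129.6 ft/s × 0.3048 = 39.5021 m/s.
a = 0.1 × 9.8 = 0.980 m/s².
Reaction distance = v·t_r = 39.5021 × 1.25 = 49.378 m.
Braking distance = v²/(2a) = 39.5021² / (2 × 0.980) = 1560.416 / 1.960 = 796.131 m.
Total = 49.378 + 796.131 = 845.509 m.

Total stopping distance ≈ 845.5 m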